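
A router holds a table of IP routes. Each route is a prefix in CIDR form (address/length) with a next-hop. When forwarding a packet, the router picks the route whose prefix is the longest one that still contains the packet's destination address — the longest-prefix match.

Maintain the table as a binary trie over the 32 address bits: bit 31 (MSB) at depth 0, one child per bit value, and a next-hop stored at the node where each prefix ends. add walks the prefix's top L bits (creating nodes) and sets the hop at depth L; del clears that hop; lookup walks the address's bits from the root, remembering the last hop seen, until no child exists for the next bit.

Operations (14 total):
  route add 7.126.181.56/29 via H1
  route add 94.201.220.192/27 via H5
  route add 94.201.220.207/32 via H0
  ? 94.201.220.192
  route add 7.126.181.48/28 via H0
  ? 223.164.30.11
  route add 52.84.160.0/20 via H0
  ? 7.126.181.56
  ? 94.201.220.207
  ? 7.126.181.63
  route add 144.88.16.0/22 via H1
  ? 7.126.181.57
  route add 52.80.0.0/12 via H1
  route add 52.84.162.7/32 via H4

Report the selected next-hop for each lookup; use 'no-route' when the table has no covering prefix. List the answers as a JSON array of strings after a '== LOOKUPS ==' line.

Apply in order:
  add 7.126.181.56/29 -> H1 at depth 29
  add 94.201.220.192/27 -> H5 at depth 27
  add 94.201.220.207/32 -> H0 at depth 32
  Q 94.201.220.192: descend 0101111011001001110111001100 ; hops seen [H5] ; pick H5
  add 7.126.181.48/28 -> H0 at depth 28
  Q 223.164.30.11: descend ε ; hops seen [∅] ; pick no-route
  add 52.84.160.0/20 -> H0 at depth 20
  Q 7.126.181.56: descend 00000111011111101011010100111 ; hops seen [H0,H1] ; pick H1
  Q 94.201.220.207: descend 01011110110010011101110011001111 ; hops seen [H5,H0] ; pick H0
  Q 7.126.181.63: descend 00000111011111101011010100111 ; hops seen [H0,H1] ; pick H1
  add 144.88.16.0/22 -> H1 at depth 22
  Q 7.126.181.57: descend 00000111011111101011010100111 ; hops seen [H0,H1] ; pick H1
  add 52.80.0.0/12 -> H1 at depth 12
  add 52.84.162.7/32 -> H4 at depth 32

== LOOKUPS ==
["H5","no-route","H1","H0","H1","H1"]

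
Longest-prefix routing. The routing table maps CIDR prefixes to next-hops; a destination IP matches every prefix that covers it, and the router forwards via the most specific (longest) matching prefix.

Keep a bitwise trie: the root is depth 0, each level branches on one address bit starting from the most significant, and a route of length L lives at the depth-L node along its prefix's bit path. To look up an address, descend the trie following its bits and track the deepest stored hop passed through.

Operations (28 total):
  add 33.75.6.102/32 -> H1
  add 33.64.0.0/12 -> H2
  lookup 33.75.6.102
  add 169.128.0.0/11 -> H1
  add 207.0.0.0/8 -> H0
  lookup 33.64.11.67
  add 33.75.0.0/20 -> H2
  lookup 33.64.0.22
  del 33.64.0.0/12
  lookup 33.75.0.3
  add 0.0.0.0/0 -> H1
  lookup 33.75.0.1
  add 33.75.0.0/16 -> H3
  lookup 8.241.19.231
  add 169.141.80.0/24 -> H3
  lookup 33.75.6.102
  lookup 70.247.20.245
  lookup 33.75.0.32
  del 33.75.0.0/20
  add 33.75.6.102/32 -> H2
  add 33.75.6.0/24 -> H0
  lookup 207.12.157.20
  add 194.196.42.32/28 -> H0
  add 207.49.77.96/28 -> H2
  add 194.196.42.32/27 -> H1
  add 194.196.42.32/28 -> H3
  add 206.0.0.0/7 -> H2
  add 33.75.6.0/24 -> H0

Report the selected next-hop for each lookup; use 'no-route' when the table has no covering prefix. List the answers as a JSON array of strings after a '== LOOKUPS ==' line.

Process each operation:
  + 33.75.6.102/32 (H1) depth=32
  + 33.64.0.0/12 (H2) depth=12
  lookup 33.75.6.102: bits 00100001010010110000011001100110 walk d0:-→d1:-→d2:-→d3:-→d4:-→d5:-→d6:-→d7:-→d8:-→d9:-→d10:-→d11:-→d12:H2→d13:-→d14:-→d15:-→d16:-→d17:-→d18:-→d19:-→d20:-→d21:-→d22:-→d23:-→d24:-→d25:-→d26:-→d27:-→d28:-→d29:-→d30:-→d31:-→d32:H1 -> H1
  + 169.128.0.0/11 (H1) depth=11
  + 207.0.0.0/8 (H0) depth=8
  lookup 33.64.11.67: bits 001000010100 walk d0:-→d1:-→d2:-→d3:-→d4:-→d5:-→d6:-→d7:-→d8:-→d9:-→d10:-→d11:-→d12:H2 -> H2
  + 33.75.0.0/20 (H2) depth=20
  lookup 33.64.0.22: bits 001000010100 walk d0:-→d1:-→d2:-→d3:-→d4:-→d5:-→d6:-→d7:-→d8:-→d9:-→d10:-→d11:-→d12:H2 -> H2
  del 33.64.0.0/12 (clear depth 12)
  lookup 33.75.0.3: bits 001000010100101100000 walk d0:-→d1:-→d2:-→d3:-→d4:-→d5:-→d6:-→d7:-→d8:-→d9:-→d10:-→d11:-→d12:-→d13:-→d14:-→d15:-→d16:-→d17:-→d18:-→d19:-→d20:H2→d21:- -> H2
  + 0.0.0.0/0 (H1) depth=0
  lookup 33.75.0.1: bits 001000010100101100000 walk d0:H1→d1:-→d2:-→d3:-→d4:-→d5:-→d6:-→d7:-→d8:-→d9:-→d10:-→d11:-→d12:-→d13:-→d14:-→d15:-→d16:-→d17:-→d18:-→d19:-→d20:H2→d21:- -> H2
  + 33.75.0.0/16 (H3) depth=16
  lookup 8.241.19.231: bits 00 walk d0:H1→d1:-→d2:- -> H1
  + 169.141.80.0/24 (H3) depth=24
  lookup 33.75.6.102: bits 00100001010010110000011001100110 walk d0:H1→d1:-→d2:-→d3:-→d4:-→d5:-→d6:-→d7:-→d8:-→d9:-→d10:-→d11:-→d12:-→d13:-→d14:-→d15:-→d16:H3→d17:-→d18:-→d19:-→d20:H2→d21:-→d22:-→d23:-→d24:-→d25:-→d26:-→d27:-→d28:-→d29:-→d30:-→d31:-→d32:H1 -> H1
  lookup 70.247.20.245: bits 0 walk d0:H1→d1:- -> H1
  lookup 33.75.0.32: bits 001000010100101100000 walk d0:H1→d1:-→d2:-→d3:-→d4:-→d5:-→d6:-→d7:-→d8:-→d9:-→d10:-→d11:-→d12:-→d13:-→d14:-→d15:-→d16:H3→d17:-→d18:-→d19:-→d20:H2→d21:- -> H2
  del 33.75.0.0/20 (clear depth 20)
  + 33.75.6.102/32 (H2) depth=32
  + 33.75.6.0/24 (H0) depth=24
  lookup 207.12.157.20: bits 11001111 walk d0:H1→d1:-→d2:-→d3:-→d4:-→d5:-→d6:-→d7:-→d8:H0 -> H0
  + 194.196.42.32/28 (H0) depth=28
  + 207.49.77.96/28 (H2) depth=28
  + 194.196.42.32/27 (H1) depth=27
  + 194.196.42.32/28 (H3) depth=28
  + 206.0.0.0/7 (H2) depth=7
  + 33.75.6.0/24 (H0) depth=24

== LOOKUPS ==
["H1","H2","H2","H2","H2","H1","H1","H1","H2","H0"]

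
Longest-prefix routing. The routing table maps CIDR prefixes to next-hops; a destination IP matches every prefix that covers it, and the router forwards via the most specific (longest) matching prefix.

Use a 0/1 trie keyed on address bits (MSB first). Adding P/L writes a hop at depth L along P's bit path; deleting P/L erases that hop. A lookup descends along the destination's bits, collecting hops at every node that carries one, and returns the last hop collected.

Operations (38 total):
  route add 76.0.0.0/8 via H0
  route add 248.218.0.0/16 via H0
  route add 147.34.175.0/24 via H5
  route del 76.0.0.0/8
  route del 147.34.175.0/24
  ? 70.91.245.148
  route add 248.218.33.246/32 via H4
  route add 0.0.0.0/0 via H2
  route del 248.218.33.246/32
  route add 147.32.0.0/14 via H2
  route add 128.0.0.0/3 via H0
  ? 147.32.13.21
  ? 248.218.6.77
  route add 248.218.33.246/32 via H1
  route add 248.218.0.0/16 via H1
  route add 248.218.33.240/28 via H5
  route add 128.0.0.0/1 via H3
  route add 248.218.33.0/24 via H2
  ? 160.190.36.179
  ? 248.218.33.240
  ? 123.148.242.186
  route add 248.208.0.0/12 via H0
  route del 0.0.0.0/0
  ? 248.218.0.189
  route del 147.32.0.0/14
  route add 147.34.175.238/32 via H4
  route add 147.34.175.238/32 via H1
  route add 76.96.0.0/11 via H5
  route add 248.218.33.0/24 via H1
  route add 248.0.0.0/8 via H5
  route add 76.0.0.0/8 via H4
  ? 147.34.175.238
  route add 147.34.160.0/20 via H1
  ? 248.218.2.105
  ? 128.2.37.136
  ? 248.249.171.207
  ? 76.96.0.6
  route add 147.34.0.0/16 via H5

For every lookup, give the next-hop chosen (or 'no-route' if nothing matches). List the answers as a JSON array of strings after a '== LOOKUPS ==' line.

Apply in order:
  + 76.0.0.0/8 (H0) depth=8
  + 248.218.0.0/16 (H0) depth=16
  + 147.34.175.0/24 (H5) depth=24
  del 76.0.0.0/8 (clear depth 8)
  del 147.34.175.0/24 (clear depth 24)
  lookup 70.91.245.148: bits 0100 walk d0:-→d1:-→d2:-→d3:-→d4:- -> no-route
  + 248.218.33.246/32 (H4) depth=32
  + 0.0.0.0/0 (H2) depth=0
  del 248.218.33.246/32 (clear depth 32)
  + 147.32.0.0/14 (H2) depth=14
  + 128.0.0.0/3 (H0) depth=3
  lookup 147.32.13.21: bits 10010011001000 walk d0:H2→d1:-→d2:-→d3:H0→d4:-→d5:-→d6:-→d7:-→d8:-→d9:-→d10:-→d11:-→d12:-→d13:-→d14:H2 -> H2
  lookup 248.218.6.77: bits 111110001101101000 walk d0:H2→d1:-→d2:-→d3:-→d4:-→d5:-→d6:-→d7:-→d8:-→d9:-→d10:-→d11:-→d12:-→d13:-→d14:-→d15:-→d16:H0→d17:-→d18:- -> H0
  + 248.218.33.246/32 (H1) depth=32
  + 248.218.0.0/16 (H1) depth=16
  + 248.218.33.240/28 (H5) depth=28
  + 128.0.0.0/1 (H3) depth=1
  + 248.218.33.0/24 (H2) depth=24
  lookup 160.190.36.179: bits 10 walk d0:H2→d1:H3→d2:- -> H3
  lookup 248.218.33.240: bits 11111000110110100010000111110 walk d0:H2→d1:H3→d2:-→d3:-→d4:-→d5:-→d6:-→d7:-→d8:-→d9:-→d10:-→d11:-→d12:-→d13:-→d14:-→d15:-→d16:H1→d17:-→d18:-→d19:-→d20:-→d21:-→d22:-→d23:-→d24:H2→d25:-→d26:-→d27:-→d28:H5→d29:- -> H5
  lookup 123.148.242.186: bits 01 walk d0:H2→d1:-→d2:- -> H2
  + 248.208.0.0/12 (H0) depth=12
  del 0.0.0.0/0 (clear depth 0)
  lookup 248.218.0.189: bits 111110001101101000 walk d0:-→d1:H3→d2:-→d3:-→d4:-→d5:-→d6:-→d7:-→d8:-→d9:-→d10:-→d11:-→d12:H0→d13:-→d14:-→d15:-→d16:H1→d17:-→d18:- -> H1
  del 147.32.0.0/14 (clear depth 14)
  + 147.34.175.238/32 (H4) depth=32
  + 147.34.175.238/32 (H1) depth=32
  + 76.96.0.0/11 (H5) depth=11
  + 248.218.33.0/24 (H1) depth=24
  + 248.0.0.0/8 (H5) depth=8
  + 76.0.0.0/8 (H4) depth=8
  lookup 147.34.175.238: bits 10010011001000101010111111101110 walk d0:-→d1:H3→d2:-→d3:H0→d4:-→d5:-→d6:-→d7:-→d8:-→d9:-→d10:-→d11:-→d12:-→d13:-→d14:-→d15:-→d16:-→d17:-→d18:-→d19:-→d20:-→d21:-→d22:-→d23:-→d24:-→d25:-→d26:-→d27:-→d28:-→d29:-→d30:-→d31:-→d32:H1 -> H1
  + 147.34.160.0/20 (H1) depth=20
  lookup 248.218.2.105: bits 111110001101101000 walk d0:-→d1:H3→d2:-→d3:-→d4:-→d5:-→d6:-→d7:-→d8:H5→d9:-→d10:-→d11:-→d12:H0→d13:-→d14:-→d15:-→d16:H1→d17:-→d18:- -> H1
  lookup 128.2.37.136: bits 100 walk d0:-→d1:H3→d2:-→d3:H0 -> H0
  lookup 248.249.171.207: bits 1111100011 walk d0:-→d1:H3→d2:-→d3:-→d4:-→d5:-→d6:-→d7:-→d8:H5→d9:-→d10:- -> H5
  lookup 76.96.0.6: bits 01001100011 walk d0:-→d1:-→d2:-→d3:-→d4:-→d5:-→d6:-→d7:-→d8:H4→d9:-→d10:-→d11:H5 -> H5
  + 147.34.0.0/16 (H5) depth=16

== LOOKUPS ==
["no-route","H2","H0","H3","H5","H2","H1","H1","H1","H0","H5","H5"]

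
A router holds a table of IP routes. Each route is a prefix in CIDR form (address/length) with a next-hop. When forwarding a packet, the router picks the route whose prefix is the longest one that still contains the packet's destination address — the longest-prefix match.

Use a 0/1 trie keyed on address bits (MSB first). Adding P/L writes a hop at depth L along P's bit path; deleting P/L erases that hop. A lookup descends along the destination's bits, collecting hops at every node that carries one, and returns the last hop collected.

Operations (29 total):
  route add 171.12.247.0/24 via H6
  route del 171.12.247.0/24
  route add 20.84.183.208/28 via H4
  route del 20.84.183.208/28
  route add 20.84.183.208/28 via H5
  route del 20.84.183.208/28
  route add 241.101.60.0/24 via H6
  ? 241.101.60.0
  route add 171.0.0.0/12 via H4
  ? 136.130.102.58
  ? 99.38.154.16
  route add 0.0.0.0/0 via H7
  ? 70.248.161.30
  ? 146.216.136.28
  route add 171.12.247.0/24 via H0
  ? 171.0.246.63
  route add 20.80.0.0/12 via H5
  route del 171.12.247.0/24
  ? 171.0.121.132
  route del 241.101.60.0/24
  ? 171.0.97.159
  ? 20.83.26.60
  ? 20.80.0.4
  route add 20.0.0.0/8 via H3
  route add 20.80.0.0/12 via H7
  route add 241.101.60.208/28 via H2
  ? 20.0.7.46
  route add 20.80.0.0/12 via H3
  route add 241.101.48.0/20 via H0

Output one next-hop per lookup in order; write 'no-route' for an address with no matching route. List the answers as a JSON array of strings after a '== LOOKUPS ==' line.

Process each operation:
  + 171.12.247.0/24 (H6) depth=24
  del 171.12.247.0/24 (clear depth 24)
  + 20.84.183.208/28 (H4) depth=28
  del 20.84.183.208/28 (clear depth 28)
  + 20.84.183.208/28 (H5) depth=28
  del 20.84.183.208/28 (clear depth 28)
  + 241.101.60.0/24 (H6) depth=24
  Q 241.101.60.0: descend 111100010110010100111100 ; hops seen [H6] ; pick H6
  + 171.0.0.0/12 (H4) depth=12
  Q 136.130.102.58: descend 10 ; hops seen [∅] ; pick no-route
  Q 99.38.154.16: descend 0 ; hops seen [∅] ; pick no-route
  + 0.0.0.0/0 (H7) depth=0
  Q 70.248.161.30: descend 0 ; hops seen [H7] ; pick H7
  Q 146.216.136.28: descend 10 ; hops seen [H7] ; pick H7
  + 171.12.247.0/24 (H0) depth=24
  Q 171.0.246.63: descend 101010110000 ; hops seen [H7,H4] ; pick H4
  + 20.80.0.0/12 (H5) depth=12
  del 171.12.247.0/24 (clear depth 24)
  Q 171.0.121.132: descend 101010110000 ; hops seen [H7,H4] ; pick H4
  del 241.101.60.0/24 (clear depth 24)
  Q 171.0.97.159: descend 101010110000 ; hops seen [H7,H4] ; pick H4
  Q 20.83.26.60: descend 0001010001010 ; hops seen [H7,H5] ; pick H5
  Q 20.80.0.4: descend 0001010001010 ; hops seen [H7,H5] ; pick H5
  + 20.0.0.0/8 (H3) depth=8
  + 20.80.0.0/12 (H7) depth=12
  + 241.101.60.208/28 (H2) depth=28
  Q 20.0.7.46: descend 000101000 ; hops seen [H7,H3] ; pick H3
  + 20.80.0.0/12 (H3) depth=12
  + 241.101.48.0/20 (H0) depth=20

== LOOKUPS ==
["H6","no-route","no-route","H7","H7","H4","H4","H4","H5","H5","H3"]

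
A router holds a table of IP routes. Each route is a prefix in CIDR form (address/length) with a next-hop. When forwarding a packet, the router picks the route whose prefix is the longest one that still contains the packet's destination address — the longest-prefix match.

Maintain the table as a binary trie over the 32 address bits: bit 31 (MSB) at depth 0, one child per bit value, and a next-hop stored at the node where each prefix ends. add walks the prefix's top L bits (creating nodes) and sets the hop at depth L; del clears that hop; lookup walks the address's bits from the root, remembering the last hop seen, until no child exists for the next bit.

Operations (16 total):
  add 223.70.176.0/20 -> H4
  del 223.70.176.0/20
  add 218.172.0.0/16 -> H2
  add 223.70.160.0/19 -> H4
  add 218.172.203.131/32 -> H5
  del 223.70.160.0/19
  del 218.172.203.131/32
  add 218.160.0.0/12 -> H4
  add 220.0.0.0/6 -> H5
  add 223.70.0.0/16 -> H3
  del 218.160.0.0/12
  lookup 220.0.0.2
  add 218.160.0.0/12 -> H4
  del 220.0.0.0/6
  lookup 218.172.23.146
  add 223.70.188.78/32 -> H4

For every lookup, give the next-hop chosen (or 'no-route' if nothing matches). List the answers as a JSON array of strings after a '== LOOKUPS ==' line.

Trace:
  + 223.70.176.0/20 (H4) depth=20
  del 223.70.176.0/20 (clear depth 20)
  + 218.172.0.0/16 (H2) depth=16
  + 223.70.160.0/19 (H4) depth=19
  + 218.172.203.131/32 (H5) depth=32
  del 223.70.160.0/19 (clear depth 19)
  del 218.172.203.131/32 (clear depth 32)
  + 218.160.0.0/12 (H4) depth=12
  + 220.0.0.0/6 (H5) depth=6
  + 223.70.0.0/16 (H3) depth=16
  del 218.160.0.0/12 (clear depth 12)
  Q 220.0.0.2: descend 110111 ; hops seen [H5] ; pick H5
  + 218.160.0.0/12 (H4) depth=12
  del 220.0.0.0/6 (clear depth 6)
  Q 218.172.23.146: descend 1101101010101100 ; hops seen [H4,H2] ; pick H2
  + 223.70.188.78/32 (H4) depth=32

== LOOKUPS ==
["H5","H2"]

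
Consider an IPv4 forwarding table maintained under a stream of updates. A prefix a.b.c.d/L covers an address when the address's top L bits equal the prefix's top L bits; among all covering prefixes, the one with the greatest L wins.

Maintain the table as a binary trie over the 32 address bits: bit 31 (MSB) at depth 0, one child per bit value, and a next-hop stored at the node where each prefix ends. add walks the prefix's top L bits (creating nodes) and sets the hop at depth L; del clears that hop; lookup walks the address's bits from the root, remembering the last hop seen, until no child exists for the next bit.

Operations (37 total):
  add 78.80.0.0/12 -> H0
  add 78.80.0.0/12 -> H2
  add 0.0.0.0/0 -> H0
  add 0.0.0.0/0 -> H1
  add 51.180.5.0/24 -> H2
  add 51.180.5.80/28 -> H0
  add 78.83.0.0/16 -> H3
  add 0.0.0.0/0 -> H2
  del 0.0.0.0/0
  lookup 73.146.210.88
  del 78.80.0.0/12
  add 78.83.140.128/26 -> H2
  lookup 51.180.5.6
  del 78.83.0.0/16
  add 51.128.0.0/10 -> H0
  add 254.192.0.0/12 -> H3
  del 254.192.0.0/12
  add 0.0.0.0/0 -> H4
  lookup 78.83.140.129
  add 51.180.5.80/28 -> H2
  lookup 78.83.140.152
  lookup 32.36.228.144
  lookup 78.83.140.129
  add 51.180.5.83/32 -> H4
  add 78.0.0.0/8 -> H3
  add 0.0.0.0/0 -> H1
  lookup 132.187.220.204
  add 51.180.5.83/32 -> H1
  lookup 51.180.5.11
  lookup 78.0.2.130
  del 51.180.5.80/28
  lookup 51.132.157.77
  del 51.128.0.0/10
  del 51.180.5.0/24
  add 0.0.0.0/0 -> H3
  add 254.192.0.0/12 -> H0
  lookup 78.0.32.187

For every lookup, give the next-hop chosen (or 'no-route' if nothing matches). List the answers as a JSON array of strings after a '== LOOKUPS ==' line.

Trace:
  + 78.80.0.0/12 (H0) depth=12
  + 78.80.0.0/12 (H2) depth=12
  + 0.0.0.0/0 (H0) depth=0
  + 0.0.0.0/0 (H1) depth=0
  + 51.180.5.0/24 (H2) depth=24
  + 51.180.5.80/28 (H0) depth=28
  + 78.83.0.0/16 (H3) depth=16
  + 0.0.0.0/0 (H2) depth=0
  - 0.0.0.0/0 clear@0
  Q 73.146.210.88: descend 01001 ; hops seen [∅] ; pick no-route
  - 78.80.0.0/12 clear@12
  + 78.83.140.128/26 (H2) depth=26
  Q 51.180.5.6: descend 0011001110110100000001010 ; hops seen [H2] ; pick H2
  - 78.83.0.0/16 clear@16
  + 51.128.0.0/10 (H0) depth=10
  + 254.192.0.0/12 (H3) depth=12
  - 254.192.0.0/12 clear@12
  + 0.0.0.0/0 (H4) depth=0
  Q 78.83.140.129: descend 01001110010100111000110010 ; hops seen [H4,H2] ; pick H2
  + 51.180.5.80/28 (H2) depth=28
  Q 78.83.140.152: descend 01001110010100111000110010 ; hops seen [H4,H2] ; pick H2
  Q 32.36.228.144: descend 001 ; hops seen [H4] ; pick H4
  Q 78.83.140.129: descend 01001110010100111000110010 ; hops seen [H4,H2] ; pick H2
  + 51.180.5.83/32 (H4) depth=32
  + 78.0.0.0/8 (H3) depth=8
  + 0.0.0.0/0 (H1) depth=0
  Q 132.187.220.204: descend 1 ; hops seen [H1] ; pick H1
  + 51.180.5.83/32 (H1) depth=32
  Q 51.180.5.11: descend 0011001110110100000001010 ; hops seen [H1,H0,H2] ; pick H2
  Q 78.0.2.130: descend 010011100 ; hops seen [H1,H3] ; pick H3
  - 51.180.5.80/28 clear@28
  Q 51.132.157.77: descend 0011001110 ; hops seen [H1,H0] ; pick H0
  - 51.128.0.0/10 clear@10
  - 51.180.5.0/24 clear@24
  + 0.0.0.0/0 (H3) depth=0
  + 254.192.0.0/12 (H0) depth=12
  Q 78.0.32.187: descend 010011100 ; hops seen [H3,H3] ; pick H3

== LOOKUPS ==
["no-route","H2","H2","H2","H4","H2","H1","H2","H3","H0","H3"]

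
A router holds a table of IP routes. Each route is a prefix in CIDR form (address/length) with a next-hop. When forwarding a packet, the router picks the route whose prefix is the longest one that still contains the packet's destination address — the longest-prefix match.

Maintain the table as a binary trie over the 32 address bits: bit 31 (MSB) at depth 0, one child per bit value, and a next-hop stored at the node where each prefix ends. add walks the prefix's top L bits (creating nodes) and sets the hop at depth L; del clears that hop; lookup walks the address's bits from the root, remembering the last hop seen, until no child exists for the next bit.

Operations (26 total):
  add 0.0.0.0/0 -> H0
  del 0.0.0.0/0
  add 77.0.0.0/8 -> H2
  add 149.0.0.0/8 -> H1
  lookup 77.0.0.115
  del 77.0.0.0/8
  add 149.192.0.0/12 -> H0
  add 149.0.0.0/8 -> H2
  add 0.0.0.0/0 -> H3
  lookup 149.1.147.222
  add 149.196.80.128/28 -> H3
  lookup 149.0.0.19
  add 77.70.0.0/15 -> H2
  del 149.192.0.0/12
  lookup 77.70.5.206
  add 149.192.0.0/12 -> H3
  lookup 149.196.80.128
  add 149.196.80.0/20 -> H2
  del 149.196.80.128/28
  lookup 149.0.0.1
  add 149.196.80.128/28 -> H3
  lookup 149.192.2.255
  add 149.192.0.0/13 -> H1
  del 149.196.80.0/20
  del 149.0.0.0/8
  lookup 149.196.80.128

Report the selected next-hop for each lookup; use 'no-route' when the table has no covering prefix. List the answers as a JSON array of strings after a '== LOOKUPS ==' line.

Apply in order:
  add 0.0.0.0/0 -> H0 at depth 0
  - 0.0.0.0/0 clear@0
  add 77.0.0.0/8 -> H2 at depth 8
  add 149.0.0.0/8 -> H1 at depth 8
  ? 77.0.0.115  path d0:-→d1:-→d2:-→d3:-→d4:-→d5:-→d6:-→d7:-→d8:H2  best=H2
  - 77.0.0.0/8 clear@8
  add 149.192.0.0/12 -> H0 at depth 12
  add 149.0.0.0/8 -> H2 at depth 8
  add 0.0.0.0/0 -> H3 at depth 0
  ? 149.1.147.222  path d0:H3→d1:-→d2:-→d3:-→d4:-→d5:-→d6:-→d7:-→d8:H2  best=H2
  add 149.196.80.128/28 -> H3 at depth 28
  ? 149.0.0.19  path d0:H3→d1:-→d2:-→d3:-→d4:-→d5:-→d6:-→d7:-→d8:H2  best=H2
  add 77.70.0.0/15 -> H2 at depth 15
  - 149.192.0.0/12 clear@12
  ? 77.70.5.206  path d0:H3→d1:-→d2:-→d3:-→d4:-→d5:-→d6:-→d7:-→d8:-→d9:-→d10:-→d11:-→d12:-→d13:-→d14:-→d15:H2  best=H2
  add 149.192.0.0/12 -> H3 at depth 12
  ? 149.196.80.128  path d0:H3→d1:-→d2:-→d3:-→d4:-→d5:-→d6:-→d7:-→d8:H2→d9:-→d10:-→d11:-→d12:H3→d13:-→d14:-→d15:-→d16:-→d17:-→d18:-→d19:-→d20:-→d21:-→d22:-→d23:-→d24:-→d25:-→d26:-→d27:-→d28:H3  best=H3
  add 149.196.80.0/20 -> H2 at depth 20
  - 149.196.80.128/28 clear@28
  ? 149.0.0.1  path d0:H3→d1:-→d2:-→d3:-→d4:-→d5:-→d6:-→d7:-→d8:H2  best=H2
  add 149.196.80.128/28 -> H3 at depth 28
  ? 149.192.2.255  path d0:H3→d1:-→d2:-→d3:-→d4:-→d5:-→d6:-→d7:-→d8:H2→d9:-→d10:-→d11:-→d12:H3→d13:-  best=H3
  add 149.192.0.0/13 -> H1 at depth 13
  - 149.196.80.0/20 clear@20
  - 149.0.0.0/8 clear@8
  ? 149.196.80.128  path d0:H3→d1:-→d2:-→d3:-→d4:-→d5:-→d6:-→d7:-→d8:-→d9:-→d10:-→d11:-→d12:H3→d13:H1→d14:-→d15:-→d16:-→d17:-→d18:-→d19:-→d20:-→d21:-→d22:-→d23:-→d24:-→d25:-→d26:-→d27:-→d28:H3  best=H3

== LOOKUPS ==
["H2","H2","H2","H2","H3","H2","H3","H3"]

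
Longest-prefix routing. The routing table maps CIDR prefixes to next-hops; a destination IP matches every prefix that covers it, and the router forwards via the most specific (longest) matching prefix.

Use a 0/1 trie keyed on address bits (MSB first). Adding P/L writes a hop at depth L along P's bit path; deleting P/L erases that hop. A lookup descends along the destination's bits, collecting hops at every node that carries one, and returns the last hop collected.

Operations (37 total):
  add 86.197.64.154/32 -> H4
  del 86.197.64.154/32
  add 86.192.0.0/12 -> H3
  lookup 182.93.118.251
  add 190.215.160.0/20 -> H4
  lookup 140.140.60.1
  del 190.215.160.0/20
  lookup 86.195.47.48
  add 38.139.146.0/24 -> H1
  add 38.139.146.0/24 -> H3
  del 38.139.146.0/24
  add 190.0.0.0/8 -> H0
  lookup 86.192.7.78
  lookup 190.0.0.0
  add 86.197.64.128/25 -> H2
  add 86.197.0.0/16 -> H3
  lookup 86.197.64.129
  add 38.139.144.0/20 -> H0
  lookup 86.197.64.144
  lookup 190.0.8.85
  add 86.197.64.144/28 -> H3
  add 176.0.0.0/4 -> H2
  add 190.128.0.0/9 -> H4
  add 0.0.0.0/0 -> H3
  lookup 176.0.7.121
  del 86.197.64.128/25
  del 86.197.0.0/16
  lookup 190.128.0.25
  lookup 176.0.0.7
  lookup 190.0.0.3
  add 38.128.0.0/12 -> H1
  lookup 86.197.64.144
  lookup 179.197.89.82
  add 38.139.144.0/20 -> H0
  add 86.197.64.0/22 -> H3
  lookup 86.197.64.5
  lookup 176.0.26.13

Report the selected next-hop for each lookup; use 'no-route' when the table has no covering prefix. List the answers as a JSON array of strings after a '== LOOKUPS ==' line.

Trace:
  add 86.197.64.154/32 -> H4 at depth 32
  - 86.197.64.154/32 clear@32
  add 86.192.0.0/12 -> H3 at depth 12
  lookup 182.93.118.251: bits ε walk d0:- -> no-route
  add 190.215.160.0/20 -> H4 at depth 20
  lookup 140.140.60.1: bits 10 walk d0:-→d1:-→d2:- -> no-route
  - 190.215.160.0/20 clear@20
  lookup 86.195.47.48: bits 0101011011000 walk d0:-→d1:-→d2:-→d3:-→d4:-→d5:-→d6:-→d7:-→d8:-→d9:-→d10:-→d11:-→d12:H3→d13:- -> H3
  add 38.139.146.0/24 -> H1 at depth 24
  add 38.139.146.0/24 -> H3 at depth 24
  - 38.139.146.0/24 clear@24
  add 190.0.0.0/8 -> H0 at depth 8
  lookup 86.192.7.78: bits 0101011011000 walk d0:-→d1:-→d2:-→d3:-→d4:-→d5:-→d6:-→d7:-→d8:-→d9:-→d10:-→d11:-→d12:H3→d13:- -> H3
  lookup 190.0.0.0: bits 10111110 walk d0:-→d1:-→d2:-→d3:-→d4:-→d5:-→d6:-→d7:-→d8:H0 -> H0
  add 86.197.64.128/25 -> H2 at depth 25
  add 86.197.0.0/16 -> H3 at depth 16
  lookup 86.197.64.129: bits 010101101100010101000000100 walk d0:-→d1:-→d2:-→d3:-→d4:-→d5:-→d6:-→d7:-→d8:-→d9:-→d10:-→d11:-→d12:H3→d13:-→d14:-→d15:-→d16:H3→d17:-→d18:-→d19:-→d20:-→d21:-→d22:-→d23:-→d24:-→d25:H2→d26:-→d27:- -> H2
  add 38.139.144.0/20 -> H0 at depth 20
  lookup 86.197.64.144: bits 0101011011000101010000001001 walk d0:-→d1:-→d2:-→d3:-→d4:-→d5:-→d6:-→d7:-→d8:-→d9:-→d10:-→d11:-→d12:H3→d13:-→d14:-→d15:-→d16:H3→d17:-→d18:-→d19:-→d20:-→d21:-→d22:-→d23:-→d24:-→d25:H2→d26:-→d27:-→d28:- -> H2
  lookup 190.0.8.85: bits 10111110 walk d0:-→d1:-→d2:-→d3:-→d4:-→d5:-→d6:-→d7:-→d8:H0 -> H0
  add 86.197.64.144/28 -> H3 at depth 28
  add 176.0.0.0/4 -> H2 at depth 4
  add 190.128.0.0/9 -> H4 at depth 9
  add 0.0.0.0/0 -> H3 at depth 0
  lookup 176.0.7.121: bits 1011 walk d0:H3→d1:-→d2:-→d3:-→d4:H2 -> H2
  - 86.197.64.128/25 clear@25
  - 86.197.0.0/16 clear@16
  lookup 190.128.0.25: bits 101111101 walk d0:H3→d1:-→d2:-→d3:-→d4:H2→d5:-→d6:-→d7:-→d8:H0→d9:H4 -> H4
  lookup 176.0.0.7: bits 1011 walk d0:H3→d1:-→d2:-→d3:-→d4:H2 -> H2
  lookup 190.0.0.3: bits 10111110 walk d0:H3→d1:-→d2:-→d3:-→d4:H2→d5:-→d6:-→d7:-→d8:H0 -> H0
  add 38.128.0.0/12 -> H1 at depth 12
  lookup 86.197.64.144: bits 0101011011000101010000001001 walk d0:H3→d1:-→d2:-→d3:-→d4:-→d5:-→d6:-→d7:-→d8:-→d9:-→d10:-→d11:-→d12:H3→d13:-→d14:-→d15:-→d16:-→d17:-→d18:-→d19:-→d20:-→d21:-→d22:-→d23:-→d24:-→d25:-→d26:-→d27:-→d28:H3 -> H3
  lookup 179.197.89.82: bits 1011 walk d0:H3→d1:-→d2:-→d3:-→d4:H2 -> H2
  add 38.139.144.0/20 -> H0 at depth 20
  add 86.197.64.0/22 -> H3 at depth 22
  lookup 86.197.64.5: bits 010101101100010101000000 walk d0:H3→d1:-→d2:-→d3:-→d4:-→d5:-→d6:-→d7:-→d8:-→d9:-→d10:-→d11:-→d12:H3→d13:-→d14:-→d15:-→d16:-→d17:-→d18:-→d19:-→d20:-→d21:-→d22:H3→d23:-→d24:- -> H3
  lookup 176.0.26.13: bits 1011 walk d0:H3→d1:-→d2:-→d3:-→d4:H2 -> H2

== LOOKUPS ==
["no-route","no-route","H3","H3","H0","H2","H2","H0","H2","H4","H2","H0","H3","H2","H3","H2"]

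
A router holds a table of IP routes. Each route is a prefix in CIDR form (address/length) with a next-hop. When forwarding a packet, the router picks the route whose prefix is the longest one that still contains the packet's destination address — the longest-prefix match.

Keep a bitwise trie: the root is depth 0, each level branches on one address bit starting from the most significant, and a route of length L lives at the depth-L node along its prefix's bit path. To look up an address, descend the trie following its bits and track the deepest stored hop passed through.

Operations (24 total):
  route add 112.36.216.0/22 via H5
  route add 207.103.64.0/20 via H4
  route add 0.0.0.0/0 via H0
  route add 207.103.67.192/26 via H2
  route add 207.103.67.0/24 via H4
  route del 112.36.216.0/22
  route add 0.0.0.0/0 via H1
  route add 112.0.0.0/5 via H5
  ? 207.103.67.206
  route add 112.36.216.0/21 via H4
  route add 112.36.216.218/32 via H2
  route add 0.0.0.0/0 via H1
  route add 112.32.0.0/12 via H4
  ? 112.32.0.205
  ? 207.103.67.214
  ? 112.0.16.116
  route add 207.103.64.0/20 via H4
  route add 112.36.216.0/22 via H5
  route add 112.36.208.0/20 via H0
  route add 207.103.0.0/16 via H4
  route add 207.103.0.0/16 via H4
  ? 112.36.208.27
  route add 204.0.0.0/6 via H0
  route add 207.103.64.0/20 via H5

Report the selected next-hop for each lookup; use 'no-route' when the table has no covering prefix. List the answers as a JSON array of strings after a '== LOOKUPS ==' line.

Process each operation:
  + 112.36.216.0/22 (H5) depth=22
  + 207.103.64.0/20 (H4) depth=20
  + 0.0.0.0/0 (H0) depth=0
  + 207.103.67.192/26 (H2) depth=26
  + 207.103.67.0/24 (H4) depth=24
  del 112.36.216.0/22 (clear depth 22)
  + 0.0.0.0/0 (H1) depth=0
  + 112.0.0.0/5 (H5) depth=5
  lookup 207.103.67.206: bits 11001111011001110100001111 walk d0:H1→d1:-→d2:-→d3:-→d4:-→d5:-→d6:-→d7:-→d8:-→d9:-→d10:-→d11:-→d12:-→d13:-→d14:-→d15:-→d16:-→d17:-→d18:-→d19:-→d20:H4→d21:-→d22:-→d23:-→d24:H4→d25:-→d26:H2 -> H2
  + 112.36.216.0/21 (H4) depth=21
  + 112.36.216.218/32 (H2) depth=32
  + 0.0.0.0/0 (H1) depth=0
  + 112.32.0.0/12 (H4) depth=12
  lookup 112.32.0.205: bits 0111000000100 walk d0:H1→d1:-→d2:-→d3:-→d4:-→d5:H5→d6:-→d7:-→d8:-→d9:-→d10:-→d11:-→d12:H4→d13:- -> H4
  lookup 207.103.67.214: bits 11001111011001110100001111 walk d0:H1→d1:-→d2:-→d3:-→d4:-→d5:-→d6:-→d7:-→d8:-→d9:-→d10:-→d11:-→d12:-→d13:-→d14:-→d15:-→d16:-→d17:-→d18:-→d19:-→d20:H4→d21:-→d22:-→d23:-→d24:H4→d25:-→d26:H2 -> H2
  lookup 112.0.16.116: bits 0111000000 walk d0:H1→d1:-→d2:-→d3:-→d4:-→d5:H5→d6:-→d7:-→d8:-→d9:-→d10:- -> H5
  + 207.103.64.0/20 (H4) depth=20
  + 112.36.216.0/22 (H5) depth=22
  + 112.36.208.0/20 (H0) depth=20
  + 207.103.0.0/16 (H4) depth=16
  + 207.103.0.0/16 (H4) depth=16
  lookup 112.36.208.27: bits 01110000001001001101 walk d0:H1→d1:-→d2:-→d3:-→d4:-→d5:H5→d6:-→d7:-→d8:-→d9:-→d10:-→d11:-→d12:H4→d13:-→d14:-→d15:-→d16:-→d17:-→d18:-→d19:-→d20:H0 -> H0
  + 204.0.0.0/6 (H0) depth=6
  + 207.103.64.0/20 (H5) depth=20

== LOOKUPS ==
["H2","H4","H2","H5","H0"]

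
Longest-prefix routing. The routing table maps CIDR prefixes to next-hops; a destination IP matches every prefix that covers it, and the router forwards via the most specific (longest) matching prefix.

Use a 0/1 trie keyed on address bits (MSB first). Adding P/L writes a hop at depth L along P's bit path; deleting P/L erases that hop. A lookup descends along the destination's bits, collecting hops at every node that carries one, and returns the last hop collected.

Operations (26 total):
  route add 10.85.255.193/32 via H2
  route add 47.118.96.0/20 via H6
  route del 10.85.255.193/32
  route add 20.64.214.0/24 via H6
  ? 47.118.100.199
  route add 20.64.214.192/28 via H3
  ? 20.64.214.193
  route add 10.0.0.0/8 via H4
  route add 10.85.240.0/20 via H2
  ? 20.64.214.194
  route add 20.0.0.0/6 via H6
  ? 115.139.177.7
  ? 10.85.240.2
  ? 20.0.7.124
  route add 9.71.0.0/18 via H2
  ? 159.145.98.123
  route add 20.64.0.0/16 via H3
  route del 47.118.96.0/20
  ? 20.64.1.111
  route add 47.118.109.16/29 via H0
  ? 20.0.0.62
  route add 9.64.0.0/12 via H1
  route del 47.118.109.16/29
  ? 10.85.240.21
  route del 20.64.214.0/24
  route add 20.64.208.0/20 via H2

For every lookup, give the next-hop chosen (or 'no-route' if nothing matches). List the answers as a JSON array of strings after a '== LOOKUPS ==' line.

Trace:
  add 10.85.255.193/32 -> H2 at depth 32
  add 47.118.96.0/20 -> H6 at depth 20
  del 10.85.255.193/32 (clear depth 32)
  add 20.64.214.0/24 -> H6 at depth 24
  lookup 47.118.100.199: bits 00101111011101100110 walk d0:-→d1:-→d2:-→d3:-→d4:-→d5:-→d6:-→d7:-→d8:-→d9:-→d10:-→d11:-→d12:-→d13:-→d14:-→d15:-→d16:-→d17:-→d18:-→d19:-→d20:H6 -> H6
  add 20.64.214.192/28 -> H3 at depth 28
  lookup 20.64.214.193: bits 0001010001000000110101101100 walk d0:-→d1:-→d2:-→d3:-→d4:-→d5:-→d6:-→d7:-→d8:-→d9:-→d10:-→d11:-→d12:-→d13:-→d14:-→d15:-→d16:-→d17:-→d18:-→d19:-→d20:-→d21:-→d22:-→d23:-→d24:H6→d25:-→d26:-→d27:-→d28:H3 -> H3
  add 10.0.0.0/8 -> H4 at depth 8
  add 10.85.240.0/20 -> H2 at depth 20
  lookup 20.64.214.194: bits 0001010001000000110101101100 walk d0:-→d1:-→d2:-→d3:-→d4:-→d5:-→d6:-→d7:-→d8:-→d9:-→d10:-→d11:-→d12:-→d13:-→d14:-→d15:-→d16:-→d17:-→d18:-→d19:-→d20:-→d21:-→d22:-→d23:-→d24:H6→d25:-→d26:-→d27:-→d28:H3 -> H3
  add 20.0.0.0/6 -> H6 at depth 6
  lookup 115.139.177.7: bits 0 walk d0:-→d1:- -> no-route
  lookup 10.85.240.2: bits 00001010010101011111 walk d0:-→d1:-→d2:-→d3:-→d4:-→d5:-→d6:-→d7:-→d8:H4→d9:-→d10:-→d11:-→d12:-→d13:-→d14:-→d15:-→d16:-→d17:-→d18:-→d19:-→d20:H2 -> H2
  lookup 20.0.7.124: bits 000101000 walk d0:-→d1:-→d2:-→d3:-→d4:-→d5:-→d6:H6→d7:-→d8:-→d9:- -> H6
  add 9.71.0.0/18 -> H2 at depth 18
  lookup 159.145.98.123: bits ε walk d0:- -> no-route
  add 20.64.0.0/16 -> H3 at depth 16
  del 47.118.96.0/20 (clear depth 20)
  lookup 20.64.1.111: bits 0001010001000000 walk d0:-→d1:-→d2:-→d3:-→d4:-→d5:-→d6:H6→d7:-→d8:-→d9:-→d10:-→d11:-→d12:-→d13:-→d14:-→d15:-→d16:H3 -> H3
  add 47.118.109.16/29 -> H0 at depth 29
  lookup 20.0.0.62: bits 000101000 walk d0:-→d1:-→d2:-→d3:-→d4:-→d5:-→d6:H6→d7:-→d8:-→d9:- -> H6
  add 9.64.0.0/12 -> H1 at depth 12
  del 47.118.109.16/29 (clear depth 29)
  lookup 10.85.240.21: bits 00001010010101011111 walk d0:-→d1:-→d2:-→d3:-→d4:-→d5:-→d6:-→d7:-→d8:H4→d9:-→d10:-→d11:-→d12:-→d13:-→d14:-→d15:-→d16:-→d17:-→d18:-→d19:-→d20:H2 -> H2
  del 20.64.214.0/24 (clear depth 24)
  add 20.64.208.0/20 -> H2 at depth 20

== LOOKUPS ==
["H6","H3","H3","no-route","H2","H6","no-route","H3","H6","H2"]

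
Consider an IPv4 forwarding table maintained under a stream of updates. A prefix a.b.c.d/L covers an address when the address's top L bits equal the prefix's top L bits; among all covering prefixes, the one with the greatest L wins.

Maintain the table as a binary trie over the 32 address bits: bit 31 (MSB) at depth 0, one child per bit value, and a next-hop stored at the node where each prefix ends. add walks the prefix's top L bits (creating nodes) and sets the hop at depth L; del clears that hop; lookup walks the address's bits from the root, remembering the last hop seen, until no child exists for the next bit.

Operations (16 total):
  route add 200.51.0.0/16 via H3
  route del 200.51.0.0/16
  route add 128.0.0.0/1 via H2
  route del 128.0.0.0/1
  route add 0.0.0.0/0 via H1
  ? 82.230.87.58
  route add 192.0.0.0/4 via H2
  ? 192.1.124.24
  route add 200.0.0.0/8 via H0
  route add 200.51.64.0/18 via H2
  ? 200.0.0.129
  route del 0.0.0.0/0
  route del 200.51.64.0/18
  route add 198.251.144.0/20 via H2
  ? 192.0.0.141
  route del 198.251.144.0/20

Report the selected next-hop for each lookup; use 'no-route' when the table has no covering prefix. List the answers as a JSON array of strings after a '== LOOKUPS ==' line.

Trace:
  add 200.51.0.0/16 -> H3 at depth 16
  del 200.51.0.0/16 (clear depth 16)
  add 128.0.0.0/1 -> H2 at depth 1
  del 128.0.0.0/1 (clear depth 1)
  add 0.0.0.0/0 -> H1 at depth 0
  ? 82.230.87.58  path d0:H1  best=H1
  add 192.0.0.0/4 -> H2 at depth 4
  ? 192.1.124.24  path d0:H1→d1:-→d2:-→d3:-→d4:H2  best=H2
  add 200.0.0.0/8 -> H0 at depth 8
  add 200.51.64.0/18 -> H2 at depth 18
  ? 200.0.0.129  path d0:H1→d1:-→d2:-→d3:-→d4:H2→d5:-→d6:-→d7:-→d8:H0→d9:-→d10:-  best=H0
  del 0.0.0.0/0 (clear depth 0)
  del 200.51.64.0/18 (clear depth 18)
  add 198.251.144.0/20 -> H2 at depth 20
  ? 192.0.0.141  path d0:-→d1:-→d2:-→d3:-→d4:H2→d5:-  best=H2
  del 198.251.144.0/20 (clear depth 20)

== LOOKUPS ==
["H1","H2","H0","H2"]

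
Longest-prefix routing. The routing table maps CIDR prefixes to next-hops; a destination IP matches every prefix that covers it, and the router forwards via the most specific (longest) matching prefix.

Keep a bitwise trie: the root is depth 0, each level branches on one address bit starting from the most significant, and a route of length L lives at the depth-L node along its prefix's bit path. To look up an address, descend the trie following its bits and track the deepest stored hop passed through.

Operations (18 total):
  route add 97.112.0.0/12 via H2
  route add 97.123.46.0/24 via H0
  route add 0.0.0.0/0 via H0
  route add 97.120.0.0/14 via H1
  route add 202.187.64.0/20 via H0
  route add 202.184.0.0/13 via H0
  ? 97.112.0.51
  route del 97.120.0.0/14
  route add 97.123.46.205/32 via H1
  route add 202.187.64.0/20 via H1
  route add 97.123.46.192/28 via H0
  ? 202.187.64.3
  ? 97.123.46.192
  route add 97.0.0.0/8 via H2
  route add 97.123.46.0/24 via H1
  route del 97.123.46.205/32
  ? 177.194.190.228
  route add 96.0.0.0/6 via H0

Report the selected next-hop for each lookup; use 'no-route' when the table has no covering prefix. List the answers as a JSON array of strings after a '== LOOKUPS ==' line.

Apply in order:
  + 97.112.0.0/12 (H2) depth=12
  + 97.123.46.0/24 (H0) depth=24
  + 0.0.0.0/0 (H0) depth=0
  + 97.120.0.0/14 (H1) depth=14
  + 202.187.64.0/20 (H0) depth=20
  + 202.184.0.0/13 (H0) depth=13
  lookup 97.112.0.51: bits 011000010111 walk d0:H0→d1:-→d2:-→d3:-→d4:-→d5:-→d6:-→d7:-→d8:-→d9:-→d10:-→d11:-→d12:H2 -> H2
  - 97.120.0.0/14 clear@14
  + 97.123.46.205/32 (H1) depth=32
  + 202.187.64.0/20 (H1) depth=20
  + 97.123.46.192/28 (H0) depth=28
  lookup 202.187.64.3: bits 11001010101110110100 walk d0:H0→d1:-→d2:-→d3:-→d4:-→d5:-→d6:-→d7:-→d8:-→d9:-→d10:-→d11:-→d12:-→d13:H0→d14:-→d15:-→d16:-→d17:-→d18:-→d19:-→d20:H1 -> H1
  lookup 97.123.46.192: bits 0110000101111011001011101100 walk d0:H0→d1:-→d2:-→d3:-→d4:-→d5:-→d6:-→d7:-→d8:-→d9:-→d10:-→d11:-→d12:H2→d13:-→d14:-→d15:-→d16:-→d17:-→d18:-→d19:-→d20:-→d21:-→d22:-→d23:-→d24:H0→d25:-→d26:-→d27:-→d28:H0 -> H0
  + 97.0.0.0/8 (H2) depth=8
  + 97.123.46.0/24 (H1) depth=24
  - 97.123.46.205/32 clear@32
  lookup 177.194.190.228: bits 1 walk d0:H0→d1:- -> H0
  + 96.0.0.0/6 (H0) depth=6

== LOOKUPS ==
["H2","H1","H0","H0"]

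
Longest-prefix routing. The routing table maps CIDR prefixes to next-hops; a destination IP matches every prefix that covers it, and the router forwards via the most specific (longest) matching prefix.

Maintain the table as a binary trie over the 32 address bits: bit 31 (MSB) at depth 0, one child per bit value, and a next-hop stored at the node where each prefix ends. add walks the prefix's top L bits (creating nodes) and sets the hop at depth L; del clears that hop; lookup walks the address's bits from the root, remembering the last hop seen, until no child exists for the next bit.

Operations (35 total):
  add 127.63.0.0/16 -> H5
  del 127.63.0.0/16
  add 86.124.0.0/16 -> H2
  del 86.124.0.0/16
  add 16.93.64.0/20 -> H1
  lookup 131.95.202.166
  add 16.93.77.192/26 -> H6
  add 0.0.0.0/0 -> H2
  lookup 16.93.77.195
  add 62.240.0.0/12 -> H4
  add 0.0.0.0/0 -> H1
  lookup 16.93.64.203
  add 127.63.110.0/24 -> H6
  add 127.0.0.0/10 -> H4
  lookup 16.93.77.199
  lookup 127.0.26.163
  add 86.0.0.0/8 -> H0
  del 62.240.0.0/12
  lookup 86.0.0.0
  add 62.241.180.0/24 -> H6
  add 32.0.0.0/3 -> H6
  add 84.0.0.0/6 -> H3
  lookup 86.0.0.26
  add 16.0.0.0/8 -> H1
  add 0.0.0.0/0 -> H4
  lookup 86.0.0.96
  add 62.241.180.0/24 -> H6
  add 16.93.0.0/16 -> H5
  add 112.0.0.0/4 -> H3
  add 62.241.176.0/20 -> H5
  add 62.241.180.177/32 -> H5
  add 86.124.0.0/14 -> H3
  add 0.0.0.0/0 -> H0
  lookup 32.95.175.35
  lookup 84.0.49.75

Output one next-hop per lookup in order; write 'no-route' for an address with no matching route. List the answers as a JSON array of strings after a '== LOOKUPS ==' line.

Process each operation:
  + 127.63.0.0/16 (H5) depth=16
  del 127.63.0.0/16 (clear depth 16)
  + 86.124.0.0/16 (H2) depth=16
  del 86.124.0.0/16 (clear depth 16)
  + 16.93.64.0/20 (H1) depth=20
  lookup 131.95.202.166: bits ε walk d0:- -> no-route
  + 16.93.77.192/26 (H6) depth=26
  + 0.0.0.0/0 (H2) depth=0
  lookup 16.93.77.195: bits 00010000010111010100110111 walk d0:H2→d1:-→d2:-→d3:-→d4:-→d5:-→d6:-→d7:-→d8:-→d9:-→d10:-→d11:-→d12:-→d13:-→d14:-→d15:-→d16:-→d17:-→d18:-→d19:-→d20:H1→d21:-→d22:-→d23:-→d24:-→d25:-→d26:H6 -> H6
  + 62.240.0.0/12 (H4) depth=12
  + 0.0.0.0/0 (H1) depth=0
  lookup 16.93.64.203: bits 00010000010111010100 walk d0:H1→d1:-→d2:-→d3:-→d4:-→d5:-→d6:-→d7:-→d8:-→d9:-→d10:-→d11:-→d12:-→d13:-→d14:-→d15:-→d16:-→d17:-→d18:-→d19:-→d20:H1 -> H1
  + 127.63.110.0/24 (H6) depth=24
  + 127.0.0.0/10 (H4) depth=10
  lookup 16.93.77.199: bits 00010000010111010100110111 walk d0:H1→d1:-→d2:-→d3:-→d4:-→d5:-→d6:-→d7:-→d8:-→d9:-→d10:-→d11:-→d12:-→d13:-→d14:-→d15:-→d16:-→d17:-→d18:-→d19:-→d20:H1→d21:-→d22:-→d23:-→d24:-→d25:-→d26:H6 -> H6
  lookup 127.0.26.163: bits 0111111100 walk d0:H1→d1:-→d2:-→d3:-→d4:-→d5:-→d6:-→d7:-→d8:-→d9:-→d10:H4 -> H4
  + 86.0.0.0/8 (H0) depth=8
  del 62.240.0.0/12 (clear depth 12)
  lookup 86.0.0.0: bits 010101100 walk d0:H1→d1:-→d2:-→d3:-→d4:-→d5:-→d6:-→d7:-→d8:H0→d9:- -> H0
  + 62.241.180.0/24 (H6) depth=24
  + 32.0.0.0/3 (H6) depth=3
  + 84.0.0.0/6 (H3) depth=6
  lookup 86.0.0.26: bits 010101100 walk d0:H1→d1:-→d2:-→d3:-→d4:-→d5:-→d6:H3→d7:-→d8:H0→d9:- -> H0
  + 16.0.0.0/8 (H1) depth=8
  + 0.0.0.0/0 (H4) depth=0
  lookup 86.0.0.96: bits 010101100 walk d0:H4→d1:-→d2:-→d3:-→d4:-→d5:-→d6:H3→d7:-→d8:H0→d9:- -> H0
  + 62.241.180.0/24 (H6) depth=24
  + 16.93.0.0/16 (H5) depth=16
  + 112.0.0.0/4 (H3) depth=4
  + 62.241.176.0/20 (H5) depth=20
  + 62.241.180.177/32 (H5) depth=32
  + 86.124.0.0/14 (H3) depth=14
  + 0.0.0.0/0 (H0) depth=0
  lookup 32.95.175.35: bits 001 walk d0:H0→d1:-→d2:-→d3:H6 -> H6
  lookup 84.0.49.75: bits 010101 walk d0:H0→d1:-→d2:-→d3:-→d4:-→d5:-→d6:H3 -> H3

== LOOKUPS ==
["no-route","H6","H1","H6","H4","H0","H0","H0","H6","H3"]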